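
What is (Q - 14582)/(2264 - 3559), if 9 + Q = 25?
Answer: 14566/1295 ≈ 11.248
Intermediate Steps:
Q = 16 (Q = -9 + 25 = 16)
(Q - 14582)/(2264 - 3559) = (16 - 14582)/(2264 - 3559) = -14566/(-1295) = -14566*(-1/1295) = 14566/1295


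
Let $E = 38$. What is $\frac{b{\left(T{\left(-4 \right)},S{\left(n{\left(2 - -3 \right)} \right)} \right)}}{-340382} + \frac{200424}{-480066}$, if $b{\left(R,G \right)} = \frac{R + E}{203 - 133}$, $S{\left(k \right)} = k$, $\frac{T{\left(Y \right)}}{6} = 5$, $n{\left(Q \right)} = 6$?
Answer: $- \frac{198978465927}{476600323535} \approx -0.4175$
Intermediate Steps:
$T{\left(Y \right)} = 30$ ($T{\left(Y \right)} = 6 \cdot 5 = 30$)
$b{\left(R,G \right)} = \frac{19}{35} + \frac{R}{70}$ ($b{\left(R,G \right)} = \frac{R + 38}{203 - 133} = \frac{38 + R}{70} = \left(38 + R\right) \frac{1}{70} = \frac{19}{35} + \frac{R}{70}$)
$\frac{b{\left(T{\left(-4 \right)},S{\left(n{\left(2 - -3 \right)} \right)} \right)}}{-340382} + \frac{200424}{-480066} = \frac{\frac{19}{35} + \frac{1}{70} \cdot 30}{-340382} + \frac{200424}{-480066} = \left(\frac{19}{35} + \frac{3}{7}\right) \left(- \frac{1}{340382}\right) + 200424 \left(- \frac{1}{480066}\right) = \frac{34}{35} \left(- \frac{1}{340382}\right) - \frac{33404}{80011} = - \frac{17}{5956685} - \frac{33404}{80011} = - \frac{198978465927}{476600323535}$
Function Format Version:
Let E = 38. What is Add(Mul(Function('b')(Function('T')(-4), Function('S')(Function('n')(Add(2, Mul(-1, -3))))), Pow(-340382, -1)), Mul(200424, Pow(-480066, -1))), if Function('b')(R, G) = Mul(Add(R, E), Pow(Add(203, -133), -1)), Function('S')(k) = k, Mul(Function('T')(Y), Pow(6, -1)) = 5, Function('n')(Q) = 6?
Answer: Rational(-198978465927, 476600323535) ≈ -0.41750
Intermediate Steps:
Function('T')(Y) = 30 (Function('T')(Y) = Mul(6, 5) = 30)
Function('b')(R, G) = Add(Rational(19, 35), Mul(Rational(1, 70), R)) (Function('b')(R, G) = Mul(Add(R, 38), Pow(Add(203, -133), -1)) = Mul(Add(38, R), Pow(70, -1)) = Mul(Add(38, R), Rational(1, 70)) = Add(Rational(19, 35), Mul(Rational(1, 70), R)))
Add(Mul(Function('b')(Function('T')(-4), Function('S')(Function('n')(Add(2, Mul(-1, -3))))), Pow(-340382, -1)), Mul(200424, Pow(-480066, -1))) = Add(Mul(Add(Rational(19, 35), Mul(Rational(1, 70), 30)), Pow(-340382, -1)), Mul(200424, Pow(-480066, -1))) = Add(Mul(Add(Rational(19, 35), Rational(3, 7)), Rational(-1, 340382)), Mul(200424, Rational(-1, 480066))) = Add(Mul(Rational(34, 35), Rational(-1, 340382)), Rational(-33404, 80011)) = Add(Rational(-17, 5956685), Rational(-33404, 80011)) = Rational(-198978465927, 476600323535)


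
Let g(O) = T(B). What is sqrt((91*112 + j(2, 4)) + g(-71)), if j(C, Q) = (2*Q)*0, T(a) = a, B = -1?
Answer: sqrt(10191) ≈ 100.95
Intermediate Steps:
g(O) = -1
j(C, Q) = 0
sqrt((91*112 + j(2, 4)) + g(-71)) = sqrt((91*112 + 0) - 1) = sqrt((10192 + 0) - 1) = sqrt(10192 - 1) = sqrt(10191)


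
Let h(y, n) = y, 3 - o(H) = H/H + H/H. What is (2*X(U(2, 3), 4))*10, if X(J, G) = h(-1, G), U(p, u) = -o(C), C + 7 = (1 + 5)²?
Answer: -20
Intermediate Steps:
C = 29 (C = -7 + (1 + 5)² = -7 + 6² = -7 + 36 = 29)
o(H) = 1 (o(H) = 3 - (H/H + H/H) = 3 - (1 + 1) = 3 - 1*2 = 3 - 2 = 1)
U(p, u) = -1 (U(p, u) = -1*1 = -1)
X(J, G) = -1
(2*X(U(2, 3), 4))*10 = (2*(-1))*10 = -2*10 = -20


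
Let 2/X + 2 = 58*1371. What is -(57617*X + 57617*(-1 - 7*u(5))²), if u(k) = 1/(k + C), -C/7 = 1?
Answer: -28634323809/79516 ≈ -3.6011e+5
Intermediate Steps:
C = -7 (C = -7*1 = -7)
u(k) = 1/(-7 + k) (u(k) = 1/(k - 7) = 1/(-7 + k))
X = 1/39758 (X = 2/(-2 + 58*1371) = 2/(-2 + 79518) = 2/79516 = 2*(1/79516) = 1/39758 ≈ 2.5152e-5)
-(57617*X + 57617*(-1 - 7*u(5))²) = -(57617/39758 + 57617*(-1 - 7/(-7 + 5))²) = -(57617/39758 + 57617*(-1 - 7/(-2))²) = -(57617/39758 + 57617*(-1 - 7*(-½))²) = -(57617/39758 + 57617*(-1 + 7/2)²) = -57617/(1/(1/39758 + (5/2)²)) = -57617/(1/(1/39758 + 25/4)) = -57617/(1/(496977/79516)) = -57617/79516/496977 = -57617*496977/79516 = -28634323809/79516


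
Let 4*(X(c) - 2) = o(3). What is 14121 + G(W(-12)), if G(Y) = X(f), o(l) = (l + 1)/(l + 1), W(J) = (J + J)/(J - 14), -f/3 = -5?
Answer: 56493/4 ≈ 14123.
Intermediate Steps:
f = 15 (f = -3*(-5) = 15)
W(J) = 2*J/(-14 + J) (W(J) = (2*J)/(-14 + J) = 2*J/(-14 + J))
o(l) = 1 (o(l) = (1 + l)/(1 + l) = 1)
X(c) = 9/4 (X(c) = 2 + (¼)*1 = 2 + ¼ = 9/4)
G(Y) = 9/4
14121 + G(W(-12)) = 14121 + 9/4 = 56493/4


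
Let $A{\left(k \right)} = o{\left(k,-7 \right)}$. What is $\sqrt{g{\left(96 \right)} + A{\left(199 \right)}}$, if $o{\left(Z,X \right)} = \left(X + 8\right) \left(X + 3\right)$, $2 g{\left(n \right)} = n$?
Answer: $2 \sqrt{11} \approx 6.6332$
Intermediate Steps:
$g{\left(n \right)} = \frac{n}{2}$
$o{\left(Z,X \right)} = \left(3 + X\right) \left(8 + X\right)$ ($o{\left(Z,X \right)} = \left(8 + X\right) \left(3 + X\right) = \left(3 + X\right) \left(8 + X\right)$)
$A{\left(k \right)} = -4$ ($A{\left(k \right)} = 24 + \left(-7\right)^{2} + 11 \left(-7\right) = 24 + 49 - 77 = -4$)
$\sqrt{g{\left(96 \right)} + A{\left(199 \right)}} = \sqrt{\frac{1}{2} \cdot 96 - 4} = \sqrt{48 - 4} = \sqrt{44} = 2 \sqrt{11}$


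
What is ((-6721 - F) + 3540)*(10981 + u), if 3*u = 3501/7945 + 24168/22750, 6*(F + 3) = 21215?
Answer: -571124483688224/7746375 ≈ -7.3728e+7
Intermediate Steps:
F = 21197/6 (F = -3 + (⅙)*21215 = -3 + 21215/6 = 21197/6 ≈ 3532.8)
u = 1293631/2582125 (u = (3501/7945 + 24168/22750)/3 = (3501*(1/7945) + 24168*(1/22750))/3 = (3501/7945 + 12084/11375)/3 = (⅓)*(3880893/2582125) = 1293631/2582125 ≈ 0.50099)
((-6721 - F) + 3540)*(10981 + u) = ((-6721 - 1*21197/6) + 3540)*(10981 + 1293631/2582125) = ((-6721 - 21197/6) + 3540)*(28355608256/2582125) = (-61523/6 + 3540)*(28355608256/2582125) = -40283/6*28355608256/2582125 = -571124483688224/7746375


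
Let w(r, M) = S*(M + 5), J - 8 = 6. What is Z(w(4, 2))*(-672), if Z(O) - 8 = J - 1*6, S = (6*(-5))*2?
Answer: -10752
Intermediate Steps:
J = 14 (J = 8 + 6 = 14)
S = -60 (S = -30*2 = -60)
w(r, M) = -300 - 60*M (w(r, M) = -60*(M + 5) = -60*(5 + M) = -300 - 60*M)
Z(O) = 16 (Z(O) = 8 + (14 - 1*6) = 8 + (14 - 6) = 8 + 8 = 16)
Z(w(4, 2))*(-672) = 16*(-672) = -10752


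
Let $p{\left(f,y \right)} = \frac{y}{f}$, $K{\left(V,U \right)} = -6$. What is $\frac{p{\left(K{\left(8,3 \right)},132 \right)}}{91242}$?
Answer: $- \frac{11}{45621} \approx -0.00024112$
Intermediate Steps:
$\frac{p{\left(K{\left(8,3 \right)},132 \right)}}{91242} = \frac{132 \frac{1}{-6}}{91242} = 132 \left(- \frac{1}{6}\right) \frac{1}{91242} = \left(-22\right) \frac{1}{91242} = - \frac{11}{45621}$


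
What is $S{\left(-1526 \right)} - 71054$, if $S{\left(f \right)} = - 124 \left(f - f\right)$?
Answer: $-71054$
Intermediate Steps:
$S{\left(f \right)} = 0$ ($S{\left(f \right)} = \left(-124\right) 0 = 0$)
$S{\left(-1526 \right)} - 71054 = 0 - 71054 = -71054$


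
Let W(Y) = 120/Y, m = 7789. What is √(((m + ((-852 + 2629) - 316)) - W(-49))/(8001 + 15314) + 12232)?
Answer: √13032822277254/32641 ≈ 110.60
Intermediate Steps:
√(((m + ((-852 + 2629) - 316)) - W(-49))/(8001 + 15314) + 12232) = √(((7789 + ((-852 + 2629) - 316)) - 120/(-49))/(8001 + 15314) + 12232) = √(((7789 + (1777 - 316)) - 120*(-1)/49)/23315 + 12232) = √(((7789 + 1461) - 1*(-120/49))*(1/23315) + 12232) = √((9250 + 120/49)*(1/23315) + 12232) = √((453370/49)*(1/23315) + 12232) = √(90674/228487 + 12232) = √(2794943658/228487) = √13032822277254/32641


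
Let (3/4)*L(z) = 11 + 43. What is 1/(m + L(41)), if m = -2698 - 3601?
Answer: -1/6227 ≈ -0.00016059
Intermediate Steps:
L(z) = 72 (L(z) = 4*(11 + 43)/3 = (4/3)*54 = 72)
m = -6299
1/(m + L(41)) = 1/(-6299 + 72) = 1/(-6227) = -1/6227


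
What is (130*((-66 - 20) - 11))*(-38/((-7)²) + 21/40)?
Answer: 619151/196 ≈ 3158.9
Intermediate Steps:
(130*((-66 - 20) - 11))*(-38/((-7)²) + 21/40) = (130*(-86 - 11))*(-38/49 + 21*(1/40)) = (130*(-97))*(-38*1/49 + 21/40) = -12610*(-38/49 + 21/40) = -12610*(-491/1960) = 619151/196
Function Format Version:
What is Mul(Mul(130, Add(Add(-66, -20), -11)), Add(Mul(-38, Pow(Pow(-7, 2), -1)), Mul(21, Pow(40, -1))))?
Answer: Rational(619151, 196) ≈ 3158.9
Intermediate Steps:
Mul(Mul(130, Add(Add(-66, -20), -11)), Add(Mul(-38, Pow(Pow(-7, 2), -1)), Mul(21, Pow(40, -1)))) = Mul(Mul(130, Add(-86, -11)), Add(Mul(-38, Pow(49, -1)), Mul(21, Rational(1, 40)))) = Mul(Mul(130, -97), Add(Mul(-38, Rational(1, 49)), Rational(21, 40))) = Mul(-12610, Add(Rational(-38, 49), Rational(21, 40))) = Mul(-12610, Rational(-491, 1960)) = Rational(619151, 196)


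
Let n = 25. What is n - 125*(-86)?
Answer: 10775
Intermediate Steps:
n - 125*(-86) = 25 - 125*(-86) = 25 + 10750 = 10775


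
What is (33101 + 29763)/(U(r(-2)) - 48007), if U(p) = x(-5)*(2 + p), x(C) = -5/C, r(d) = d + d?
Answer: -62864/48009 ≈ -1.3094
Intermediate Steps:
r(d) = 2*d
U(p) = 2 + p (U(p) = (-5/(-5))*(2 + p) = (-5*(-⅕))*(2 + p) = 1*(2 + p) = 2 + p)
(33101 + 29763)/(U(r(-2)) - 48007) = (33101 + 29763)/((2 + 2*(-2)) - 48007) = 62864/((2 - 4) - 48007) = 62864/(-2 - 48007) = 62864/(-48009) = 62864*(-1/48009) = -62864/48009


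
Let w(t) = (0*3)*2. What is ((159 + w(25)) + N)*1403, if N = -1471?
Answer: -1840736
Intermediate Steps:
w(t) = 0 (w(t) = 0*2 = 0)
((159 + w(25)) + N)*1403 = ((159 + 0) - 1471)*1403 = (159 - 1471)*1403 = -1312*1403 = -1840736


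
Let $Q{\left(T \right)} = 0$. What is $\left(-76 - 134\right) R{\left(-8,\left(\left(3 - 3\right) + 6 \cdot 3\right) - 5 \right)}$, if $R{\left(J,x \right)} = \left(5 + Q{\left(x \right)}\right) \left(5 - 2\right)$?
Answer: $-3150$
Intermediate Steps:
$R{\left(J,x \right)} = 15$ ($R{\left(J,x \right)} = \left(5 + 0\right) \left(5 - 2\right) = 5 \cdot 3 = 15$)
$\left(-76 - 134\right) R{\left(-8,\left(\left(3 - 3\right) + 6 \cdot 3\right) - 5 \right)} = \left(-76 - 134\right) 15 = \left(-210\right) 15 = -3150$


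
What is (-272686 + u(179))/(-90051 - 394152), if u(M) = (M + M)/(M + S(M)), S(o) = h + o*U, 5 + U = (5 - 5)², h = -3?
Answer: 65353864/116047319 ≈ 0.56317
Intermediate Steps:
U = -5 (U = -5 + (5 - 5)² = -5 + 0² = -5 + 0 = -5)
S(o) = -3 - 5*o (S(o) = -3 + o*(-5) = -3 - 5*o)
u(M) = 2*M/(-3 - 4*M) (u(M) = (M + M)/(M + (-3 - 5*M)) = (2*M)/(-3 - 4*M) = 2*M/(-3 - 4*M))
(-272686 + u(179))/(-90051 - 394152) = (-272686 - 2*179/(3 + 4*179))/(-90051 - 394152) = (-272686 - 2*179/(3 + 716))/(-484203) = (-272686 - 2*179/719)*(-1/484203) = (-272686 - 2*179*1/719)*(-1/484203) = (-272686 - 358/719)*(-1/484203) = -196061592/719*(-1/484203) = 65353864/116047319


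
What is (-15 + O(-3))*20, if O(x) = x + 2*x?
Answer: -480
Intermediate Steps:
O(x) = 3*x
(-15 + O(-3))*20 = (-15 + 3*(-3))*20 = (-15 - 9)*20 = -24*20 = -480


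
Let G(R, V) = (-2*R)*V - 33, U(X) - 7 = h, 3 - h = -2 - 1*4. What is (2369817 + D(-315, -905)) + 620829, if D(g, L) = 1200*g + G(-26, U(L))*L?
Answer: 1889551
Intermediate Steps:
h = 9 (h = 3 - (-2 - 1*4) = 3 - (-2 - 4) = 3 - 1*(-6) = 3 + 6 = 9)
U(X) = 16 (U(X) = 7 + 9 = 16)
G(R, V) = -33 - 2*R*V (G(R, V) = -2*R*V - 33 = -33 - 2*R*V)
D(g, L) = 799*L + 1200*g (D(g, L) = 1200*g + (-33 - 2*(-26)*16)*L = 1200*g + (-33 + 832)*L = 1200*g + 799*L = 799*L + 1200*g)
(2369817 + D(-315, -905)) + 620829 = (2369817 + (799*(-905) + 1200*(-315))) + 620829 = (2369817 + (-723095 - 378000)) + 620829 = (2369817 - 1101095) + 620829 = 1268722 + 620829 = 1889551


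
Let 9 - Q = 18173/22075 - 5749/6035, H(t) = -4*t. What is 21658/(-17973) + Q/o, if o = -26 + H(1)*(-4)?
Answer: -10142563017277/4788820478250 ≈ -2.1180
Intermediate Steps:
Q = 243247749/26644525 (Q = 9 - (18173/22075 - 5749/6035) = 9 - 1*(-3447024/26644525) = 9 + 3447024/26644525 = 243247749/26644525 ≈ 9.1294)
o = -10 (o = -26 - 4*1*(-4) = -26 - 4*(-4) = -26 + 16 = -10)
21658/(-17973) + Q/o = 21658/(-17973) + (243247749/26644525)/(-10) = 21658*(-1/17973) + (243247749/26644525)*(-⅒) = -21658/17973 - 243247749/266445250 = -10142563017277/4788820478250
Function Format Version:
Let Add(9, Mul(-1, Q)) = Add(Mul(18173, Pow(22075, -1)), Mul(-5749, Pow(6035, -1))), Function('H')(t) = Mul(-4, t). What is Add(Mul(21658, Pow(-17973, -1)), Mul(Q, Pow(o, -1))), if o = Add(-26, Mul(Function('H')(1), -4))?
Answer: Rational(-10142563017277, 4788820478250) ≈ -2.1180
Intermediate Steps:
Q = Rational(243247749, 26644525) (Q = Add(9, Mul(-1, Add(Mul(18173, Pow(22075, -1)), Mul(-5749, Pow(6035, -1))))) = Add(9, Mul(-1, Add(Mul(18173, Rational(1, 22075)), Mul(-5749, Rational(1, 6035))))) = Add(9, Mul(-1, Add(Rational(18173, 22075), Rational(-5749, 6035)))) = Add(9, Mul(-1, Rational(-3447024, 26644525))) = Add(9, Rational(3447024, 26644525)) = Rational(243247749, 26644525) ≈ 9.1294)
o = -10 (o = Add(-26, Mul(Mul(-4, 1), -4)) = Add(-26, Mul(-4, -4)) = Add(-26, 16) = -10)
Add(Mul(21658, Pow(-17973, -1)), Mul(Q, Pow(o, -1))) = Add(Mul(21658, Pow(-17973, -1)), Mul(Rational(243247749, 26644525), Pow(-10, -1))) = Add(Mul(21658, Rational(-1, 17973)), Mul(Rational(243247749, 26644525), Rational(-1, 10))) = Add(Rational(-21658, 17973), Rational(-243247749, 266445250)) = Rational(-10142563017277, 4788820478250)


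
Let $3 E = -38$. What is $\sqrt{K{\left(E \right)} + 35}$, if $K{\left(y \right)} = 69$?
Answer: $2 \sqrt{26} \approx 10.198$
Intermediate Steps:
$E = - \frac{38}{3}$ ($E = \frac{1}{3} \left(-38\right) = - \frac{38}{3} \approx -12.667$)
$\sqrt{K{\left(E \right)} + 35} = \sqrt{69 + 35} = \sqrt{104} = 2 \sqrt{26}$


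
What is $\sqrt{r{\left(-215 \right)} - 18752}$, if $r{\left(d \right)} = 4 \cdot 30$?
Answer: $2 i \sqrt{4658} \approx 136.5 i$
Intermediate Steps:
$r{\left(d \right)} = 120$
$\sqrt{r{\left(-215 \right)} - 18752} = \sqrt{120 - 18752} = \sqrt{-18632} = 2 i \sqrt{4658}$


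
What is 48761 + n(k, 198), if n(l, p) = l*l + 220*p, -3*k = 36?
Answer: 92465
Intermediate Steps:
k = -12 (k = -⅓*36 = -12)
n(l, p) = l² + 220*p
48761 + n(k, 198) = 48761 + ((-12)² + 220*198) = 48761 + (144 + 43560) = 48761 + 43704 = 92465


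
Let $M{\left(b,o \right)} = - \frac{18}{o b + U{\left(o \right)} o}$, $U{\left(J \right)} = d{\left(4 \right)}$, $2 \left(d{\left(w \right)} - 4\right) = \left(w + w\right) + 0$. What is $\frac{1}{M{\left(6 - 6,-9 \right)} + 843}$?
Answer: $\frac{4}{3373} \approx 0.0011859$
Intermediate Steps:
$d{\left(w \right)} = 4 + w$ ($d{\left(w \right)} = 4 + \frac{\left(w + w\right) + 0}{2} = 4 + \frac{2 w + 0}{2} = 4 + \frac{2 w}{2} = 4 + w$)
$U{\left(J \right)} = 8$ ($U{\left(J \right)} = 4 + 4 = 8$)
$M{\left(b,o \right)} = - \frac{18}{8 o + b o}$ ($M{\left(b,o \right)} = - \frac{18}{o b + 8 o} = - \frac{18}{b o + 8 o} = - \frac{18}{8 o + b o}$)
$\frac{1}{M{\left(6 - 6,-9 \right)} + 843} = \frac{1}{- \frac{18}{\left(-9\right) \left(8 + \left(6 - 6\right)\right)} + 843} = \frac{1}{\left(-18\right) \left(- \frac{1}{9}\right) \frac{1}{8 + 0} + 843} = \frac{1}{\left(-18\right) \left(- \frac{1}{9}\right) \frac{1}{8} + 843} = \frac{1}{\frac{1}{4} + 843} = \frac{1}{\frac{3373}{4}} = \frac{4}{3373}$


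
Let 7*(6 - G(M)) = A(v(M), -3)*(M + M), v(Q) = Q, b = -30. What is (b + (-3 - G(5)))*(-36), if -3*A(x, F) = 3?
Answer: 10188/7 ≈ 1455.4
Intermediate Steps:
A(x, F) = -1 (A(x, F) = -⅓*3 = -1)
G(M) = 6 + 2*M/7 (G(M) = 6 - (-1)*(M + M)/7 = 6 - (-1)*2*M/7 = 6 - (-2)*M/7 = 6 + 2*M/7)
(b + (-3 - G(5)))*(-36) = (-30 + (-3 - (6 + (2/7)*5)))*(-36) = (-30 + (-3 - (6 + 10/7)))*(-36) = (-30 + (-3 - 1*52/7))*(-36) = (-30 + (-3 - 52/7))*(-36) = (-30 - 73/7)*(-36) = -283/7*(-36) = 10188/7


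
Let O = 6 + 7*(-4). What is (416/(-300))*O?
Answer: 2288/75 ≈ 30.507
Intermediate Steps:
O = -22 (O = 6 - 28 = -22)
(416/(-300))*O = (416/(-300))*(-22) = (416*(-1/300))*(-22) = -104/75*(-22) = 2288/75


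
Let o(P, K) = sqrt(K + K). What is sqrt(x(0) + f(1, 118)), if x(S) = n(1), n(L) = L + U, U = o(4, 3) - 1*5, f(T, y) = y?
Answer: sqrt(114 + sqrt(6)) ≈ 10.791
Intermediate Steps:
o(P, K) = sqrt(2)*sqrt(K) (o(P, K) = sqrt(2*K) = sqrt(2)*sqrt(K))
U = -5 + sqrt(6) (U = sqrt(2)*sqrt(3) - 1*5 = sqrt(6) - 5 = -5 + sqrt(6) ≈ -2.5505)
n(L) = -5 + L + sqrt(6) (n(L) = L + (-5 + sqrt(6)) = -5 + L + sqrt(6))
x(S) = -4 + sqrt(6) (x(S) = -5 + 1 + sqrt(6) = -4 + sqrt(6))
sqrt(x(0) + f(1, 118)) = sqrt((-4 + sqrt(6)) + 118) = sqrt(114 + sqrt(6))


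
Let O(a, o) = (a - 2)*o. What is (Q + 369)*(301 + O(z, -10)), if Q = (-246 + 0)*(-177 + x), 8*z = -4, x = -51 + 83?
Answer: 11748714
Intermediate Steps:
x = 32
z = -½ (z = (⅛)*(-4) = -½ ≈ -0.50000)
O(a, o) = o*(-2 + a) (O(a, o) = (-2 + a)*o = o*(-2 + a))
Q = 35670 (Q = (-246 + 0)*(-177 + 32) = -246*(-145) = 35670)
(Q + 369)*(301 + O(z, -10)) = (35670 + 369)*(301 - 10*(-2 - ½)) = 36039*(301 - 10*(-5/2)) = 36039*(301 + 25) = 36039*326 = 11748714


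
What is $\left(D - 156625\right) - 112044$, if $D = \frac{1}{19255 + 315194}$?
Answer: $- \frac{89856078380}{334449} \approx -2.6867 \cdot 10^{5}$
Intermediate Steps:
$D = \frac{1}{334449} \approx 2.99 \cdot 10^{-6}$
$\left(D - 156625\right) - 112044 = \left(\frac{1}{334449} - 156625\right) - 112044 = - \frac{52383074624}{334449} - 112044 = - \frac{89856078380}{334449}$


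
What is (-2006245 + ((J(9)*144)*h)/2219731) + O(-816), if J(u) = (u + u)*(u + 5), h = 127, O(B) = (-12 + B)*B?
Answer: -2953562800831/2219731 ≈ -1.3306e+6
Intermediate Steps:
O(B) = B*(-12 + B)
J(u) = 2*u*(5 + u) (J(u) = (2*u)*(5 + u) = 2*u*(5 + u))
(-2006245 + ((J(9)*144)*h)/2219731) + O(-816) = (-2006245 + (((2*9*(5 + 9))*144)*127)/2219731) - 816*(-12 - 816) = (-2006245 + (((2*9*14)*144)*127)*(1/2219731)) - 816*(-828) = (-2006245 + ((252*144)*127)*(1/2219731)) + 675648 = (-2006245 + (36288*127)*(1/2219731)) + 675648 = (-2006245 + 4608576*(1/2219731)) + 675648 = (-2006245 + 4608576/2219731) + 675648 = -4453319611519/2219731 + 675648 = -2953562800831/2219731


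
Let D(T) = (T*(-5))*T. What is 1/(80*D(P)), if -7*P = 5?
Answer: -49/10000 ≈ -0.0049000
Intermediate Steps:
P = -5/7 (P = -⅐*5 = -5/7 ≈ -0.71429)
D(T) = -5*T² (D(T) = (-5*T)*T = -5*T²)
1/(80*D(P)) = 1/(80*(-5*(-5/7)²)) = 1/(80*(-5*25/49)) = 1/(80*(-125/49)) = 1/(-10000/49) = -49/10000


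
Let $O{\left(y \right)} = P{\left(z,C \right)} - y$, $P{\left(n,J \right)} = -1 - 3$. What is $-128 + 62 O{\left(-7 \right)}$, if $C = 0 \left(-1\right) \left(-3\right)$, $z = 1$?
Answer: $58$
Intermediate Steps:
$C = 0$ ($C = 0 \left(-3\right) = 0$)
$P{\left(n,J \right)} = -4$
$O{\left(y \right)} = -4 - y$
$-128 + 62 O{\left(-7 \right)} = -128 + 62 \left(-4 - -7\right) = -128 + 62 \left(-4 + 7\right) = -128 + 62 \cdot 3 = -128 + 186 = 58$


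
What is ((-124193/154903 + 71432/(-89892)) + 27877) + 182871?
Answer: 733636706811949/3481135119 ≈ 2.1075e+5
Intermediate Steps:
((-124193/154903 + 71432/(-89892)) + 27877) + 182871 = ((-124193*1/154903 + 71432*(-1/89892)) + 27877) + 182871 = ((-124193/154903 - 17858/22473) + 27877) + 182871 = (-5557247063/3481135119 + 27877) + 182871 = 97038046465300/3481135119 + 182871 = 733636706811949/3481135119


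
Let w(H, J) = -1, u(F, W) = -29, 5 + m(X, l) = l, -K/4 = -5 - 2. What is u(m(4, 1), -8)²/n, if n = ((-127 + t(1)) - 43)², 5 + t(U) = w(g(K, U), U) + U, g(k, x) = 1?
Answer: 841/30625 ≈ 0.027461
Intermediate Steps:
K = 28 (K = -4*(-5 - 2) = -4*(-7) = 28)
m(X, l) = -5 + l
t(U) = -6 + U (t(U) = -5 + (-1 + U) = -6 + U)
n = 30625 (n = ((-127 + (-6 + 1)) - 43)² = ((-127 - 5) - 43)² = (-132 - 43)² = (-175)² = 30625)
u(m(4, 1), -8)²/n = (-29)²/30625 = 841*(1/30625) = 841/30625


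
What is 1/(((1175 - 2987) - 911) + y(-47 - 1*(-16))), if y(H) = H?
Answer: -1/2754 ≈ -0.00036311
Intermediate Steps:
1/(((1175 - 2987) - 911) + y(-47 - 1*(-16))) = 1/(((1175 - 2987) - 911) + (-47 - 1*(-16))) = 1/((-1812 - 911) + (-47 + 16)) = 1/(-2723 - 31) = 1/(-2754) = -1/2754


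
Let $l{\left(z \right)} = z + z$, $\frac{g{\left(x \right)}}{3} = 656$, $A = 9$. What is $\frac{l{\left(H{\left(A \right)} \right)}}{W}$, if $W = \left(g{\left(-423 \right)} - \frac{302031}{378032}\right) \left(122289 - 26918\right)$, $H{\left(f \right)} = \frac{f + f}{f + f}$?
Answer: $\frac{756064}{70924069469595} \approx 1.066 \cdot 10^{-8}$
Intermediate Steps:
$g{\left(x \right)} = 1968$ ($g{\left(x \right)} = 3 \cdot 656 = 1968$)
$H{\left(f \right)} = 1$ ($H{\left(f \right)} = \frac{2 f}{2 f} = 2 f \frac{1}{2 f} = 1$)
$W = \frac{70924069469595}{378032}$ ($W = \left(1968 - \frac{302031}{378032}\right) \left(122289 - 26918\right) = \left(1968 - \frac{302031}{378032}\right) 95371 = \frac{743664945}{378032} \cdot 95371 = \frac{70924069469595}{378032} \approx 1.8761 \cdot 10^{8}$)
$l{\left(z \right)} = 2 z$
$\frac{l{\left(H{\left(A \right)} \right)}}{W} = \frac{2 \cdot 1}{\frac{70924069469595}{378032}} = 2 \cdot \frac{378032}{70924069469595} = \frac{756064}{70924069469595}$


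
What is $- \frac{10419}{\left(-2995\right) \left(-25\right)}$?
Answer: $- \frac{10419}{74875} \approx -0.13915$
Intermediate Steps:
$- \frac{10419}{\left(-2995\right) \left(-25\right)} = - \frac{10419}{74875}$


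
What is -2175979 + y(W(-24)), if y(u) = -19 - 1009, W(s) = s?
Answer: -2177007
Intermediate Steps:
y(u) = -1028
-2175979 + y(W(-24)) = -2175979 - 1028 = -2177007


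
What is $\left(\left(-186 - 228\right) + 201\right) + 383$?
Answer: $170$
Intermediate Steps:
$\left(\left(-186 - 228\right) + 201\right) + 383 = \left(-414 + 201\right) + 383 = -213 + 383 = 170$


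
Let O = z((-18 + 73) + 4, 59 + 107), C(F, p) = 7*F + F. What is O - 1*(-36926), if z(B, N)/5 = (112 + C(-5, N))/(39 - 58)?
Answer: 701234/19 ≈ 36907.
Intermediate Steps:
C(F, p) = 8*F
z(B, N) = -360/19 (z(B, N) = 5*((112 + 8*(-5))/(39 - 58)) = 5*((112 - 40)/(-19)) = 5*(72*(-1/19)) = 5*(-72/19) = -360/19)
O = -360/19 ≈ -18.947
O - 1*(-36926) = -360/19 - 1*(-36926) = -360/19 + 36926 = 701234/19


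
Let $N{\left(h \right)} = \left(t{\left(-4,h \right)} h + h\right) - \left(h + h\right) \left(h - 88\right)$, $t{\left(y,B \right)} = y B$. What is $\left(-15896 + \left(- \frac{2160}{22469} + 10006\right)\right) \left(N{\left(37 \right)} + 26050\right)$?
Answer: $- \frac{3227222339450}{22469} \approx -1.4363 \cdot 10^{8}$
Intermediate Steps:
$t{\left(y,B \right)} = B y$
$N{\left(h \right)} = h - 4 h^{2} - 2 h \left(-88 + h\right)$ ($N{\left(h \right)} = \left(h \left(-4\right) h + h\right) - \left(h + h\right) \left(h - 88\right) = \left(- 4 h h + h\right) - 2 h \left(-88 + h\right) = \left(- 4 h^{2} + h\right) - 2 h \left(-88 + h\right) = \left(h - 4 h^{2}\right) - 2 h \left(-88 + h\right) = h - 4 h^{2} - 2 h \left(-88 + h\right)$)
$\left(-15896 + \left(- \frac{2160}{22469} + 10006\right)\right) \left(N{\left(37 \right)} + 26050\right) = \left(-15896 + \left(- \frac{2160}{22469} + 10006\right)\right) \left(3 \cdot 37 \left(59 - 74\right) + 26050\right) = \left(-15896 + \left(\left(-2160\right) \frac{1}{22469} + 10006\right)\right) \left(3 \cdot 37 \left(59 - 74\right) + 26050\right) = \left(-15896 + \left(- \frac{2160}{22469} + 10006\right)\right) \left(3 \cdot 37 \left(-15\right) + 26050\right) = \left(-15896 + \frac{224822654}{22469}\right) \left(-1665 + 26050\right) = \left(- \frac{132344570}{22469}\right) 24385 = - \frac{3227222339450}{22469}$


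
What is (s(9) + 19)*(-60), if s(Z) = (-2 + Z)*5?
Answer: -3240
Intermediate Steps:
s(Z) = -10 + 5*Z
(s(9) + 19)*(-60) = ((-10 + 5*9) + 19)*(-60) = ((-10 + 45) + 19)*(-60) = (35 + 19)*(-60) = 54*(-60) = -3240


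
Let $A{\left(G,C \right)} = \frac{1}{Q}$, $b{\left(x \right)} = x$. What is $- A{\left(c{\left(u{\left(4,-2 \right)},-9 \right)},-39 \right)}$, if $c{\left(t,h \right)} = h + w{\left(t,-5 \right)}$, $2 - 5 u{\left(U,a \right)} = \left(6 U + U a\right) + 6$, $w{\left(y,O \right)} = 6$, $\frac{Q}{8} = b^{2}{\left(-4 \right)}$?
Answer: $- \frac{1}{128} \approx -0.0078125$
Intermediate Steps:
$Q = 128$ ($Q = 8 \left(-4\right)^{2} = 8 \cdot 16 = 128$)
$u{\left(U,a \right)} = - \frac{4}{5} - \frac{6 U}{5} - \frac{U a}{5}$ ($u{\left(U,a \right)} = \frac{2}{5} - \frac{\left(6 U + U a\right) + 6}{5} = \frac{2}{5} - \frac{6 + 6 U + U a}{5} = \frac{2}{5} - \left(\frac{6}{5} + \frac{6 U}{5} + \frac{U a}{5}\right) = - \frac{4}{5} - \frac{6 U}{5} - \frac{U a}{5}$)
$c{\left(t,h \right)} = 6 + h$ ($c{\left(t,h \right)} = h + 6 = 6 + h$)
$A{\left(G,C \right)} = \frac{1}{128}$
$- A{\left(c{\left(u{\left(4,-2 \right)},-9 \right)},-39 \right)} = \left(-1\right) \frac{1}{128} = - \frac{1}{128}$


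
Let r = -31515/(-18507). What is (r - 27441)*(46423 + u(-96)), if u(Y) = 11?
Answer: -7860023596416/6169 ≈ -1.2741e+9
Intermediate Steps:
r = 10505/6169 (r = -31515*(-1/18507) = 10505/6169 ≈ 1.7029)
(r - 27441)*(46423 + u(-96)) = (10505/6169 - 27441)*(46423 + 11) = -169273024/6169*46434 = -7860023596416/6169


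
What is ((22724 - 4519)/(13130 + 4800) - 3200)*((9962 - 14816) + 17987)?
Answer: -13695998577/326 ≈ -4.2012e+7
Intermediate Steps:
((22724 - 4519)/(13130 + 4800) - 3200)*((9962 - 14816) + 17987) = (18205/17930 - 3200)*(-4854 + 17987) = (18205*(1/17930) - 3200)*13133 = (331/326 - 3200)*13133 = -1042869/326*13133 = -13695998577/326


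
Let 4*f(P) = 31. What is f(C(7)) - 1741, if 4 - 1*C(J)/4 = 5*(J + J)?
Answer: -6933/4 ≈ -1733.3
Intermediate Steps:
C(J) = 16 - 40*J (C(J) = 16 - 20*(J + J) = 16 - 20*2*J = 16 - 40*J)
f(P) = 31/4 (f(P) = (¼)*31 = 31/4)
f(C(7)) - 1741 = 31/4 - 1741 = -6933/4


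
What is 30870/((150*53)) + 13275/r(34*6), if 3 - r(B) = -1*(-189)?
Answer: -1108827/16430 ≈ -67.488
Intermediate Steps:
r(B) = -186 (r(B) = 3 - (-1)*(-189) = 3 - 1*189 = 3 - 189 = -186)
30870/((150*53)) + 13275/r(34*6) = 30870/((150*53)) + 13275/(-186) = 30870/7950 + 13275*(-1/186) = 30870*(1/7950) - 4425/62 = 1029/265 - 4425/62 = -1108827/16430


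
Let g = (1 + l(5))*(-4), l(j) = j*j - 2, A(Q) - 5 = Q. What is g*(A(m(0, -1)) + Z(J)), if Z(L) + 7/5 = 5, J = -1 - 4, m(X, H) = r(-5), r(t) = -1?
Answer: -3648/5 ≈ -729.60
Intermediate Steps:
m(X, H) = -1
A(Q) = 5 + Q
l(j) = -2 + j² (l(j) = j² - 2 = -2 + j²)
J = -5
Z(L) = 18/5 (Z(L) = -7/5 + 5 = 18/5)
g = -96 (g = (1 + (-2 + 5²))*(-4) = (1 + (-2 + 25))*(-4) = (1 + 23)*(-4) = 24*(-4) = -96)
g*(A(m(0, -1)) + Z(J)) = -96*((5 - 1) + 18/5) = -96*(4 + 18/5) = -96*38/5 = -3648/5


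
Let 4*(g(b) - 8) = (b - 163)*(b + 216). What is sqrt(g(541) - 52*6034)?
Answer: I*sqrt(968894)/2 ≈ 492.16*I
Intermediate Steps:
g(b) = 8 + (-163 + b)*(216 + b)/4 (g(b) = 8 + ((b - 163)*(b + 216))/4 = 8 + ((-163 + b)*(216 + b))/4 = 8 + (-163 + b)*(216 + b)/4)
sqrt(g(541) - 52*6034) = sqrt((-8794 + (1/4)*541**2 + (53/4)*541) - 52*6034) = sqrt((-8794 + (1/4)*292681 + 28673/4) - 313768) = sqrt((-8794 + 292681/4 + 28673/4) - 313768) = sqrt(143089/2 - 313768) = sqrt(-484447/2) = I*sqrt(968894)/2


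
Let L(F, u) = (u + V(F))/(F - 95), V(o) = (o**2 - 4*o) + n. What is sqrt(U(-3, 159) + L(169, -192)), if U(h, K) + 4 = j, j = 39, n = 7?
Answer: sqrt(560365)/37 ≈ 20.232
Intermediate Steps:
V(o) = 7 + o**2 - 4*o (V(o) = (o**2 - 4*o) + 7 = 7 + o**2 - 4*o)
U(h, K) = 35 (U(h, K) = -4 + 39 = 35)
L(F, u) = (7 + u + F**2 - 4*F)/(-95 + F) (L(F, u) = (u + (7 + F**2 - 4*F))/(F - 95) = (7 + u + F**2 - 4*F)/(-95 + F))
sqrt(U(-3, 159) + L(169, -192)) = sqrt(35 + (7 - 192 + 169**2 - 4*169)/(-95 + 169)) = sqrt(35 + (7 - 192 + 28561 - 676)/74) = sqrt(35 + (1/74)*27700) = sqrt(35 + 13850/37) = sqrt(15145/37) = sqrt(560365)/37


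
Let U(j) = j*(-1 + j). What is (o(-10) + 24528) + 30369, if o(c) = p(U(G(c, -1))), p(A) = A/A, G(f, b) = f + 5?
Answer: 54898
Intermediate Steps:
G(f, b) = 5 + f
p(A) = 1
o(c) = 1
(o(-10) + 24528) + 30369 = (1 + 24528) + 30369 = 24529 + 30369 = 54898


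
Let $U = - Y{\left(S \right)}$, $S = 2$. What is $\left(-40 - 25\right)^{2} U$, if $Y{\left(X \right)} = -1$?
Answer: $4225$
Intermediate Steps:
$U = 1$ ($U = \left(-1\right) \left(-1\right) = 1$)
$\left(-40 - 25\right)^{2} U = \left(-40 - 25\right)^{2} \cdot 1 = \left(-65\right)^{2} \cdot 1 = 4225 \cdot 1 = 4225$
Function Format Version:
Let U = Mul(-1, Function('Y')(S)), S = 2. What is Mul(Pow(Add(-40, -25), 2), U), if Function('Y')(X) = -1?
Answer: 4225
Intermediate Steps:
U = 1 (U = Mul(-1, -1) = 1)
Mul(Pow(Add(-40, -25), 2), U) = Mul(Pow(Add(-40, -25), 2), 1) = Mul(Pow(-65, 2), 1) = Mul(4225, 1) = 4225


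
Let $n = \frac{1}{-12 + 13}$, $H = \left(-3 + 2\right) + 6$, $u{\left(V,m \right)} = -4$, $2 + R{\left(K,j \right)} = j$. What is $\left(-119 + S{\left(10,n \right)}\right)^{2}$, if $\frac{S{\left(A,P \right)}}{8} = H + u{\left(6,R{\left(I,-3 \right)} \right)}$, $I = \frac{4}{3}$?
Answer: $12321$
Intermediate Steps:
$I = \frac{4}{3}$ ($I = 4 \cdot \frac{1}{3} = \frac{4}{3} \approx 1.3333$)
$R{\left(K,j \right)} = -2 + j$
$H = 5$ ($H = -1 + 6 = 5$)
$n = 1$ ($n = 1^{-1} = 1$)
$S{\left(A,P \right)} = 8$ ($S{\left(A,P \right)} = 8 \left(5 - 4\right) = 8 \cdot 1 = 8$)
$\left(-119 + S{\left(10,n \right)}\right)^{2} = \left(-119 + 8\right)^{2} = \left(-111\right)^{2} = 12321$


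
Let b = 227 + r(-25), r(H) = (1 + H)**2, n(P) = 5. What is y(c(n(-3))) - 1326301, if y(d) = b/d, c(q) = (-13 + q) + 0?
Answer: -10611211/8 ≈ -1.3264e+6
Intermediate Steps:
b = 803 (b = 227 + (1 - 25)**2 = 227 + (-24)**2 = 227 + 576 = 803)
c(q) = -13 + q
y(d) = 803/d
y(c(n(-3))) - 1326301 = 803/(-13 + 5) - 1326301 = 803/(-8) - 1326301 = 803*(-1/8) - 1326301 = -803/8 - 1326301 = -10611211/8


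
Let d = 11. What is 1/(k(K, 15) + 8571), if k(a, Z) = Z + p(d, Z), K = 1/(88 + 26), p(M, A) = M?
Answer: 1/8597 ≈ 0.00011632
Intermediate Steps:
K = 1/114 ≈ 0.0087719
k(a, Z) = 11 + Z (k(a, Z) = Z + 11 = 11 + Z)
1/(k(K, 15) + 8571) = 1/((11 + 15) + 8571) = 1/(26 + 8571) = 1/8597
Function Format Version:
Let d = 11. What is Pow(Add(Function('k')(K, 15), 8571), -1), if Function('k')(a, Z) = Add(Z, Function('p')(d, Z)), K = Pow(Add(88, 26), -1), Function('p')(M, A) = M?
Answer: Rational(1, 8597) ≈ 0.00011632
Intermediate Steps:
K = Rational(1, 114) (K = Pow(114, -1) = Rational(1, 114) ≈ 0.0087719)
Function('k')(a, Z) = Add(11, Z) (Function('k')(a, Z) = Add(Z, 11) = Add(11, Z))
Pow(Add(Function('k')(K, 15), 8571), -1) = Pow(Add(Add(11, 15), 8571), -1) = Pow(Add(26, 8571), -1) = Pow(8597, -1) = Rational(1, 8597)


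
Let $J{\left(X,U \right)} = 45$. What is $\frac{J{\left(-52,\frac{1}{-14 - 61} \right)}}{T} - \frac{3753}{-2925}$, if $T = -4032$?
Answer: $\frac{185191}{145600} \approx 1.2719$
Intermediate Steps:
$\frac{J{\left(-52,\frac{1}{-14 - 61} \right)}}{T} - \frac{3753}{-2925} = \frac{45}{-4032} - \frac{3753}{-2925} = 45 \left(- \frac{1}{4032}\right) - - \frac{417}{325} = - \frac{5}{448} + \frac{417}{325} = \frac{185191}{145600}$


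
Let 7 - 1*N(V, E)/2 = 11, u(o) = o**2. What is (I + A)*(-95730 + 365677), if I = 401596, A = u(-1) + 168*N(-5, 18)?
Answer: 108047096591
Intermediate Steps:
N(V, E) = -8 (N(V, E) = 14 - 2*11 = 14 - 22 = -8)
A = -1343 (A = (-1)**2 + 168*(-8) = 1 - 1344 = -1343)
(I + A)*(-95730 + 365677) = (401596 - 1343)*(-95730 + 365677) = 400253*269947 = 108047096591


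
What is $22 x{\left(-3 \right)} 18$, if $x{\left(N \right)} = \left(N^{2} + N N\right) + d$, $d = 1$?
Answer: $7524$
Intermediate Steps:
$x{\left(N \right)} = 1 + 2 N^{2}$ ($x{\left(N \right)} = \left(N^{2} + N N\right) + 1 = \left(N^{2} + N^{2}\right) + 1 = 2 N^{2} + 1 = 1 + 2 N^{2}$)
$22 x{\left(-3 \right)} 18 = 22 \left(1 + 2 \left(-3\right)^{2}\right) 18 = 22 \left(1 + 2 \cdot 9\right) 18 = 22 \left(1 + 18\right) 18 = 22 \cdot 19 \cdot 18 = 418 \cdot 18 = 7524$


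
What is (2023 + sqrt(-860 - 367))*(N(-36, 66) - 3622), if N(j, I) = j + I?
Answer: -7266616 - 3592*I*sqrt(1227) ≈ -7.2666e+6 - 1.2582e+5*I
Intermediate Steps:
N(j, I) = I + j
(2023 + sqrt(-860 - 367))*(N(-36, 66) - 3622) = (2023 + sqrt(-860 - 367))*((66 - 36) - 3622) = (2023 + sqrt(-1227))*(30 - 3622) = (2023 + I*sqrt(1227))*(-3592) = -7266616 - 3592*I*sqrt(1227)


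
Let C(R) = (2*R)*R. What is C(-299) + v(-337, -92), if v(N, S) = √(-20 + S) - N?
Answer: 179139 + 4*I*√7 ≈ 1.7914e+5 + 10.583*I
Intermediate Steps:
C(R) = 2*R²
C(-299) + v(-337, -92) = 2*(-299)² + (√(-20 - 92) - 1*(-337)) = 2*89401 + (√(-112) + 337) = 178802 + (4*I*√7 + 337) = 178802 + (337 + 4*I*√7) = 179139 + 4*I*√7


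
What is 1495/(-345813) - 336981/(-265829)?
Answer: 8933461246/7071317229 ≈ 1.2633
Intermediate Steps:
1495/(-345813) - 336981/(-265829) = 1495*(-1/345813) - 336981*(-1/265829) = -115/26601 + 336981/265829 = 8933461246/7071317229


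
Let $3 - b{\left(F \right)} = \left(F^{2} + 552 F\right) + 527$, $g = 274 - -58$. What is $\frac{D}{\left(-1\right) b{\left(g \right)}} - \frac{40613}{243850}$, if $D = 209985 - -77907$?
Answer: $\frac{1618382079}{1991522950} \approx 0.81264$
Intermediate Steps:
$g = 332$ ($g = 274 + 58 = 332$)
$b{\left(F \right)} = -524 - F^{2} - 552 F$ ($b{\left(F \right)} = 3 - \left(\left(F^{2} + 552 F\right) + 527\right) = 3 - \left(527 + F^{2} + 552 F\right) = -524 - F^{2} - 552 F$)
$D = 287892$ ($D = 209985 + 77907 = 287892$)
$\frac{D}{\left(-1\right) b{\left(g \right)}} - \frac{40613}{243850} = \frac{287892}{\left(-1\right) \left(-524 - 332^{2} - 183264\right)} - \frac{40613}{243850} = \frac{287892}{\left(-1\right) \left(-524 - 110224 - 183264\right)} - \frac{40613}{243850} = \frac{287892}{\left(-1\right) \left(-294012\right)} - \frac{40613}{243850} = \frac{287892}{294012} - \frac{40613}{243850} = 287892 \cdot \frac{1}{294012} - \frac{40613}{243850} = \frac{7997}{8167} - \frac{40613}{243850} = \frac{1618382079}{1991522950}$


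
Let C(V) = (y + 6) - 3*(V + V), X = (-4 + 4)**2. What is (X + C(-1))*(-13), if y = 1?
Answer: -169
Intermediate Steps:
X = 0 (X = 0**2 = 0)
C(V) = 7 - 6*V (C(V) = (1 + 6) - 3*(V + V) = 7 - 6*V)
(X + C(-1))*(-13) = (0 + (7 - 6*(-1)))*(-13) = (0 + (7 + 6))*(-13) = (0 + 13)*(-13) = 13*(-13) = -169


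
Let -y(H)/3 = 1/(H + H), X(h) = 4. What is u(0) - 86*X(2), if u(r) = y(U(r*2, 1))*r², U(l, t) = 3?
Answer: -344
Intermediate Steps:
y(H) = -3/(2*H) (y(H) = -3/(H + H) = -3*1/(2*H) = -3/(2*H))
u(r) = -r²/2 (u(r) = (-3/2/3)*r² = (-3/2*⅓)*r² = -r²/2)
u(0) - 86*X(2) = -½*0² - 86*4 = -½*0 - 344 = 0 - 344 = -344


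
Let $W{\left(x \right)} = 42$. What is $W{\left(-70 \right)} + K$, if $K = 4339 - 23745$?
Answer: $-19364$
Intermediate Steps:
$K = -19406$
$W{\left(-70 \right)} + K = 42 - 19406 = -19364$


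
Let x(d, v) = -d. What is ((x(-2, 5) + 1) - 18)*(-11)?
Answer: 165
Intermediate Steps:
((x(-2, 5) + 1) - 18)*(-11) = ((-1*(-2) + 1) - 18)*(-11) = ((2 + 1) - 18)*(-11) = (3 - 18)*(-11) = -15*(-11) = 165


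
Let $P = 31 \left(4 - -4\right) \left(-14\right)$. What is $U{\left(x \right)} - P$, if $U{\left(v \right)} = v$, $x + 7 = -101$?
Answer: $3364$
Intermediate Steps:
$x = -108$ ($x = -7 - 101 = -108$)
$P = -3472$ ($P = 31 \left(4 + 4\right) \left(-14\right) = 31 \cdot 8 \left(-14\right) = 248 \left(-14\right) = -3472$)
$U{\left(x \right)} - P = -108 - -3472 = -108 + 3472 = 3364$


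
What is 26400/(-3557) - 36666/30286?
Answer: -464985681/53863651 ≈ -8.6326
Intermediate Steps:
26400/(-3557) - 36666/30286 = 26400*(-1/3557) - 36666*1/30286 = -26400/3557 - 18333/15143 = -464985681/53863651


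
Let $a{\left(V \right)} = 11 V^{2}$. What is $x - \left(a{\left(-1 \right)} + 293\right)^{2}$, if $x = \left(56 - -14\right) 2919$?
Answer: $111914$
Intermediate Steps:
$x = 204330$ ($x = \left(56 + 14\right) 2919 = 70 \cdot 2919 = 204330$)
$x - \left(a{\left(-1 \right)} + 293\right)^{2} = 204330 - \left(11 \left(-1\right)^{2} + 293\right)^{2} = 204330 - \left(11 \cdot 1 + 293\right)^{2} = 204330 - \left(11 + 293\right)^{2} = 204330 - 304^{2} = 204330 - 92416 = 111914$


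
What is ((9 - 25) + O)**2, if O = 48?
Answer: 1024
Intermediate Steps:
((9 - 25) + O)**2 = ((9 - 25) + 48)**2 = (-16 + 48)**2 = 32**2 = 1024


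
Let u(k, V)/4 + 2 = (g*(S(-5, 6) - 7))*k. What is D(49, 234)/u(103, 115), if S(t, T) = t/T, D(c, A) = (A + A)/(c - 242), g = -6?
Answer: -39/311309 ≈ -0.00012528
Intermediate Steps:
D(c, A) = 2*A/(-242 + c) (D(c, A) = (2*A)/(-242 + c) = 2*A/(-242 + c))
u(k, V) = -8 + 188*k (u(k, V) = -8 + 4*((-6*(-5/6 - 7))*k) = -8 + 4*((-6*(-5*⅙ - 7))*k) = -8 + 4*((-6*(-⅚ - 7))*k) = -8 + 4*((-6*(-47/6))*k) = -8 + 4*(47*k) = -8 + 188*k)
D(49, 234)/u(103, 115) = (2*234/(-242 + 49))/(-8 + 188*103) = (2*234/(-193))/(-8 + 19364) = (2*234*(-1/193))/19356 = -468/193*1/19356 = -39/311309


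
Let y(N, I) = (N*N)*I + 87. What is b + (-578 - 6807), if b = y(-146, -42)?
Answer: -902570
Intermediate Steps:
y(N, I) = 87 + I*N² (y(N, I) = N²*I + 87 = I*N² + 87 = 87 + I*N²)
b = -895185 (b = 87 - 42*(-146)² = 87 - 42*21316 = 87 - 895272 = -895185)
b + (-578 - 6807) = -895185 + (-578 - 6807) = -895185 - 7385 = -902570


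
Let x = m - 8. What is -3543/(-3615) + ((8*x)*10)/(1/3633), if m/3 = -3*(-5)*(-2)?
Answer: -34321676419/1205 ≈ -2.8483e+7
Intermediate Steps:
m = -90 (m = 3*(-3*(-5)*(-2)) = 3*(15*(-2)) = 3*(-30) = -90)
x = -98 (x = -90 - 8 = -98)
-3543/(-3615) + ((8*x)*10)/(1/3633) = -3543/(-3615) + ((8*(-98))*10)/(1/3633) = -3543*(-1/3615) + (-784*10)/(1/3633) = 1181/1205 - 7840*3633 = 1181/1205 - 28482720 = -34321676419/1205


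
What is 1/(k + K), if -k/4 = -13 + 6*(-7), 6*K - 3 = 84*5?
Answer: 2/581 ≈ 0.0034423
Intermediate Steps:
K = 141/2 (K = ½ + (84*5)/6 = ½ + (⅙)*420 = ½ + 70 = 141/2 ≈ 70.500)
k = 220 (k = -4*(-13 + 6*(-7)) = -4*(-13 - 42) = -4*(-55) = 220)
1/(k + K) = 1/(220 + 141/2) = 1/(581/2) = 2/581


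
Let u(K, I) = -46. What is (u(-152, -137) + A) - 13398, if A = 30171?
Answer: 16727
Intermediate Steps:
(u(-152, -137) + A) - 13398 = (-46 + 30171) - 13398 = 30125 - 13398 = 16727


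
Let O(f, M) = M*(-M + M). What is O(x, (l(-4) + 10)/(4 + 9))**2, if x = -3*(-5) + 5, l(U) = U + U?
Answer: 0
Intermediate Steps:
l(U) = 2*U
x = 20 (x = 15 + 5 = 20)
O(f, M) = 0 (O(f, M) = M*0 = 0)
O(x, (l(-4) + 10)/(4 + 9))**2 = 0**2 = 0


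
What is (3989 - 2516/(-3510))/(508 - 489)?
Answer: 7001953/33345 ≈ 209.99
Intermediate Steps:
(3989 - 2516/(-3510))/(508 - 489) = (3989 - 2516*(-1/3510))/19 = (3989 + 1258/1755)*(1/19) = (7001953/1755)*(1/19) = 7001953/33345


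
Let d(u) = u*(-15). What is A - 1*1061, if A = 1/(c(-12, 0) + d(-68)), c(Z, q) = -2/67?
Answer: -72506551/68338 ≈ -1061.0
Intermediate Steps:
d(u) = -15*u
c(Z, q) = -2/67 (c(Z, q) = -2*1/67 = -2/67)
A = 67/68338 (A = 1/(-2/67 - 15*(-68)) = 1/(-2/67 + 1020) = 1/(68338/67) = 67/68338 ≈ 0.00098042)
A - 1*1061 = 67/68338 - 1*1061 = 67/68338 - 1061 = -72506551/68338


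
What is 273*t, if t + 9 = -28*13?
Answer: -101829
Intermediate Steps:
t = -373 (t = -9 - 28*13 = -9 - 364 = -373)
273*t = 273*(-373) = -101829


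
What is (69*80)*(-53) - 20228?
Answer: -312788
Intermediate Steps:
(69*80)*(-53) - 20228 = 5520*(-53) - 20228 = -292560 - 20228 = -312788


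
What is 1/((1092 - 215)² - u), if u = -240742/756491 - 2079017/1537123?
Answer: 1162819715393/894360307688217310 ≈ 1.3002e-6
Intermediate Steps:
u = -1942807714613/1162819715393 (u = -240742*1/756491 - 2079017*1/1537123 = -240742/756491 - 2079017/1537123 = -1942807714613/1162819715393 ≈ -1.6708)
1/((1092 - 215)² - u) = 1/((1092 - 215)² - 1*(-1942807714613/1162819715393)) = 1/(877² + 1942807714613/1162819715393) = 1/(769129 + 1942807714613/1162819715393) = 1/(894360307688217310/1162819715393) = 1162819715393/894360307688217310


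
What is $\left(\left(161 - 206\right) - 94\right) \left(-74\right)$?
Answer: $10286$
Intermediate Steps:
$\left(\left(161 - 206\right) - 94\right) \left(-74\right) = \left(-45 - 94\right) \left(-74\right) = \left(-139\right) \left(-74\right) = 10286$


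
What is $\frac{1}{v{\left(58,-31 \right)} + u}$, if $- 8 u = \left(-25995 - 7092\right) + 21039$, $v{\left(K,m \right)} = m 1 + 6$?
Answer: $\frac{1}{1481} \approx 0.00067522$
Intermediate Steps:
$v{\left(K,m \right)} = 6 + m$ ($v{\left(K,m \right)} = m + 6 = 6 + m$)
$u = 1506$ ($u = - \frac{\left(-25995 - 7092\right) + 21039}{8} = - \frac{-33087 + 21039}{8} = \left(- \frac{1}{8}\right) \left(-12048\right) = 1506$)
$\frac{1}{v{\left(58,-31 \right)} + u} = \frac{1}{\left(6 - 31\right) + 1506} = \frac{1}{-25 + 1506} = \frac{1}{1481}$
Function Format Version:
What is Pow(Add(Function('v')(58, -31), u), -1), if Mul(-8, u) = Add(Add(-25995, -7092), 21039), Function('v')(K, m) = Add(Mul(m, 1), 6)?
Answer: Rational(1, 1481) ≈ 0.00067522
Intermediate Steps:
Function('v')(K, m) = Add(6, m) (Function('v')(K, m) = Add(m, 6) = Add(6, m))
u = 1506 (u = Mul(Rational(-1, 8), Add(Add(-25995, -7092), 21039)) = Mul(Rational(-1, 8), Add(-33087, 21039)) = Mul(Rational(-1, 8), -12048) = 1506)
Pow(Add(Function('v')(58, -31), u), -1) = Pow(Add(Add(6, -31), 1506), -1) = Pow(Add(-25, 1506), -1) = Pow(1481, -1) = Rational(1, 1481)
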